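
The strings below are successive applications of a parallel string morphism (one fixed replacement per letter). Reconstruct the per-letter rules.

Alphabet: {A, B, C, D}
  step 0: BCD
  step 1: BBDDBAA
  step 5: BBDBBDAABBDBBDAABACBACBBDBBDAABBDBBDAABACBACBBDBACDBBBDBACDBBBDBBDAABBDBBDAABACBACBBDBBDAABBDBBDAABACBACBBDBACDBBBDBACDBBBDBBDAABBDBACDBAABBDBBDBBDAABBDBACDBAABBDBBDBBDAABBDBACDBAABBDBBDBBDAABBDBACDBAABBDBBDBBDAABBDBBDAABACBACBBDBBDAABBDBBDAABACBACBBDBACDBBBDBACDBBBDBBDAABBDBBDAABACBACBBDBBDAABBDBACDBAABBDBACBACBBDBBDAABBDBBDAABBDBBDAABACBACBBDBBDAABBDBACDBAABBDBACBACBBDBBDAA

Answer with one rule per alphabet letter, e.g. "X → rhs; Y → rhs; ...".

A->BAC, B->BBD, C->DB, D->AA

  step 0 ⇒ step 1: BCD ⇒ BBD·DB·AA
    B ↦ BBD
    C ↦ DB
    D ↦ AA
    A ↦ BAC  (constrained at step 1)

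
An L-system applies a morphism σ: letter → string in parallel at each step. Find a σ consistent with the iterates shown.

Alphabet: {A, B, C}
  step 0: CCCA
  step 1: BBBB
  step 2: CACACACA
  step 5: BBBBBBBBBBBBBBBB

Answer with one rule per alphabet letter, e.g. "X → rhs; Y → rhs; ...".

A->B, B->CA, C->B

  step 1 ⇒ step 2: BBBB ⇒ CA·CA·CA·CA
    B ↦ CA
  step 0 ⇒ step 1: CCCA ⇒ B·B·B·B
    A ↦ B
  step 0 ⇒ step 1: CCCA ⇒ B·B·B·B
    C ↦ B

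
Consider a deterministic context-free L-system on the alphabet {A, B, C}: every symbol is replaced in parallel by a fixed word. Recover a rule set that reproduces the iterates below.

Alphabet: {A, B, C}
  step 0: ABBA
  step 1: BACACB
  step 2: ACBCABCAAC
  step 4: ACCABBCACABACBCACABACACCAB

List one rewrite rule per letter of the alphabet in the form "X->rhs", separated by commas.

  step 1 ⇒ step 2: BACACB ⇒ AC·B·CA·B·CA·AC
    A ↦ B
    B ↦ AC
    C ↦ CA

A->B, B->AC, C->CA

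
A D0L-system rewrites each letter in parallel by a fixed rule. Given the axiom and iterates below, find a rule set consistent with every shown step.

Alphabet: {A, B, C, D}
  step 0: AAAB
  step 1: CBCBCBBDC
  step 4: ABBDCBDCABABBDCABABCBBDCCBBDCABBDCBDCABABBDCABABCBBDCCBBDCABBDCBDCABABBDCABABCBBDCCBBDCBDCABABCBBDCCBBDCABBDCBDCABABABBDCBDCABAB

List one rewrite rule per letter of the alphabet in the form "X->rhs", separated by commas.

  step 0 ⇒ step 1: AAAB ⇒ CB·CB·CB·BDC
    A ↦ CB
    B ↦ BDC
    C ↦ AB  (constrained at step 1)
    D ↦ AB  (constrained at step 1)

A->CB, B->BDC, C->AB, D->AB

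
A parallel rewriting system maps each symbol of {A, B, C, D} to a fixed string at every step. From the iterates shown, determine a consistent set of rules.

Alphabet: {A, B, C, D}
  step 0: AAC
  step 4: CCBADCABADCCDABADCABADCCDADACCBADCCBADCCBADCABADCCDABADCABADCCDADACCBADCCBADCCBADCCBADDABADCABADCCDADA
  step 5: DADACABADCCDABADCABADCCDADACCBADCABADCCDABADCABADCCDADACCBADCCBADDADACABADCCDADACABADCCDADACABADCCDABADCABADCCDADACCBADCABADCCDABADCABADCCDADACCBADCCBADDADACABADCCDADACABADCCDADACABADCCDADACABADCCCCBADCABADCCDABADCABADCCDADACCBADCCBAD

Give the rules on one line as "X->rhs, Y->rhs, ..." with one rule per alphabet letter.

  step 4 ⇒ step 5: CCBADCABADCCDABADCABADCCDADACCBADCCBADCCBADCABADCCDABADCABADCCDADACCBADCCBADCCBADCCBADDABADCABADCCDADA ⇒ DA·DA·CA·BAD·CC·DA·BAD·CA·BAD·CC·DA·DA·CC·BAD·CA·BAD·CC·DA·BAD·CA·BAD·CC·DA·DA·CC·BAD·CC·BAD·DA·DA·CA·BAD·CC·DA·DA·CA·BAD·CC·DA·DA·CA·BAD·CC·DA·BAD·CA·BAD·CC·DA·DA·CC·BAD·CA·BAD·CC·DA·BAD·CA·BAD·CC·DA·DA·CC·BAD·CC·BAD·DA·DA·CA·BAD·CC·DA·DA·CA·BAD·CC·DA·DA·CA·BAD·CC·DA·DA·CA·BAD·CC·CC·BAD·CA·BAD·CC·DA·BAD·CA·BAD·CC·DA·DA·CC·BAD·CC·BAD
    A ↦ BAD
    B ↦ CA
    C ↦ DA
    D ↦ CC

A->BAD, B->CA, C->DA, D->CC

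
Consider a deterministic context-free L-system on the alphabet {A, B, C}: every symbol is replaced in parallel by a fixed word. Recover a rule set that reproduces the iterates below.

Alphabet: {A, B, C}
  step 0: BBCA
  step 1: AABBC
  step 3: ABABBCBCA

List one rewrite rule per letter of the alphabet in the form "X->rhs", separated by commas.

A->BC, B->A, C->B

  step 0 ⇒ step 1: BBCA ⇒ A·A·B·BC
    A ↦ BC
    B ↦ A
    C ↦ B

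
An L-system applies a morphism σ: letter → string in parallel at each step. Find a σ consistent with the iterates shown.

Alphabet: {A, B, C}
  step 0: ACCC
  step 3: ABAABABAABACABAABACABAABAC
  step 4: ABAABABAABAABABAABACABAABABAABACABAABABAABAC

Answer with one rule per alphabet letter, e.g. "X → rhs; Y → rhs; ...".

  step 3 ⇒ step 4: ABAABABAABACABAABACABAABAC ⇒ AB·A·AB·AB·A·AB·A·AB·AB·A·AB·AC·AB·A·AB·AB·A·AB·AC·AB·A·AB·AB·A·AB·AC
    A ↦ AB
    B ↦ A
    C ↦ AC

A->AB, B->A, C->AC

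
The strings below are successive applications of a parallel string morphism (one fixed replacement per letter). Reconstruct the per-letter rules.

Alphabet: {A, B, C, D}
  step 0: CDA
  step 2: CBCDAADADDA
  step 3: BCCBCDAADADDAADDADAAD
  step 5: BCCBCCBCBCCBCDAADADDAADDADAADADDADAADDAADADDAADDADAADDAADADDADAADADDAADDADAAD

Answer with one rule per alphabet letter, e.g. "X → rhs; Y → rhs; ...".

  step 2 ⇒ step 3: CBCDAADADDA ⇒ BC·C·BC·DA·AD·AD·DA·AD·DA·DA·AD
    A ↦ AD
    B ↦ C
    C ↦ BC
    D ↦ DA

A->AD, B->C, C->BC, D->DA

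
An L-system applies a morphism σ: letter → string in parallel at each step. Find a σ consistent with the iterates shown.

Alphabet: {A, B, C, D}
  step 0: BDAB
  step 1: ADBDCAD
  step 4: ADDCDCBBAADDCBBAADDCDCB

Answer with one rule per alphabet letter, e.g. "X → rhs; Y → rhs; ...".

A->DC, B->AD, C->A, D->B

  step 0 ⇒ step 1: BDAB ⇒ AD·B·DC·AD
    A ↦ DC
    B ↦ AD
    D ↦ B
    C ↦ A  (constrained at step 1)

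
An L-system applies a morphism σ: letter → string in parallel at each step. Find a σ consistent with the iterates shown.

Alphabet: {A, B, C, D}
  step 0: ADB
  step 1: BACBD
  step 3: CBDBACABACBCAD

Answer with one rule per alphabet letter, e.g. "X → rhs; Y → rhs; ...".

  step 0 ⇒ step 1: ADB ⇒ BA·CB·D
    A ↦ BA
    B ↦ D
    D ↦ CB
    C ↦ CA  (constrained at step 1)

A->BA, B->D, C->CA, D->CB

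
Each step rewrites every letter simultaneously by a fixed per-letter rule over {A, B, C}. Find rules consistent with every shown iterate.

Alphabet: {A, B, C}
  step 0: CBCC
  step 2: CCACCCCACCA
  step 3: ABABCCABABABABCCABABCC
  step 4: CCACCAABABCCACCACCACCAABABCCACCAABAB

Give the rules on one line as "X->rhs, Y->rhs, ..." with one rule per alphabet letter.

A->CC, B->A, C->AB

  step 3 ⇒ step 4: ABABCCABABABABCCABABCC ⇒ CC·A·CC·A·AB·AB·CC·A·CC·A·CC·A·CC·A·AB·AB·CC·A·CC·A·AB·AB
    A ↦ CC
    B ↦ A
    C ↦ AB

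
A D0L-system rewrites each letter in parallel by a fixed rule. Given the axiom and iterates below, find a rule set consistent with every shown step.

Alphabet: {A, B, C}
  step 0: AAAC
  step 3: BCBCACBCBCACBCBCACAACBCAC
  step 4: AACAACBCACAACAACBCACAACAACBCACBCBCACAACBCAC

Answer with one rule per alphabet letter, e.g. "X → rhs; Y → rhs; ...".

  step 3 ⇒ step 4: BCBCACBCBCACBCBCACAACBCAC ⇒ A·AC·A·AC·BC·AC·A·AC·A·AC·BC·AC·A·AC·A·AC·BC·AC·BC·BC·AC·A·AC·BC·AC
    A ↦ BC
    B ↦ A
    C ↦ AC

A->BC, B->A, C->AC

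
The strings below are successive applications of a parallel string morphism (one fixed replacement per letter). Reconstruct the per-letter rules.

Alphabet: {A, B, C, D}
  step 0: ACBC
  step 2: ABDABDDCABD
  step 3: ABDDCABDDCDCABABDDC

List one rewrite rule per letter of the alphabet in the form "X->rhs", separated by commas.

A->AB, B->D, C->AB, D->DC

  step 2 ⇒ step 3: ABDABDDCABD ⇒ AB·D·DC·AB·D·DC·DC·AB·AB·D·DC
    A ↦ AB
    B ↦ D
    C ↦ AB
    D ↦ DC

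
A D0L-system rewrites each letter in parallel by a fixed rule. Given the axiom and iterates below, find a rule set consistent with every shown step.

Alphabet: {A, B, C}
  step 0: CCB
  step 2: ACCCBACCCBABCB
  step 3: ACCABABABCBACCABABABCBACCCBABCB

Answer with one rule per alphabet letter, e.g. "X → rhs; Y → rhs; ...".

A->ACC, B->CB, C->AB

  step 2 ⇒ step 3: ACCCBACCCBABCB ⇒ ACC·AB·AB·AB·CB·ACC·AB·AB·AB·CB·ACC·CB·AB·CB
    A ↦ ACC
    B ↦ CB
    C ↦ AB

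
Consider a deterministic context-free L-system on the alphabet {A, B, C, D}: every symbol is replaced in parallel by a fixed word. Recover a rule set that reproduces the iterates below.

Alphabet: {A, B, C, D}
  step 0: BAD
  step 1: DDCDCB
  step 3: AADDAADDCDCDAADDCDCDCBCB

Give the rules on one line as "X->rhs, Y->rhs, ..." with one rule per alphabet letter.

A->CD, B->DD, C->AA, D->CB

  step 0 ⇒ step 1: BAD ⇒ DD·CD·CB
    A ↦ CD
    B ↦ DD
    D ↦ CB
    C ↦ AA  (constrained at step 1)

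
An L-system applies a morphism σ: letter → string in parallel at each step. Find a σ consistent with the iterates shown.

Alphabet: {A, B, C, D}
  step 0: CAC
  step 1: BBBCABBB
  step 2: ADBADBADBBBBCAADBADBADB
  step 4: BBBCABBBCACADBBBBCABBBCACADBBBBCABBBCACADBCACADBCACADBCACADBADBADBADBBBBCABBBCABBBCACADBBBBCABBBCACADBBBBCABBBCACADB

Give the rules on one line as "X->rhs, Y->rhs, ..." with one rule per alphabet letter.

  step 1 ⇒ step 2: BBBCABBB ⇒ ADB·ADB·ADB·BBB·CA·ADB·ADB·ADB
    A ↦ CA
    B ↦ ADB
    C ↦ BBB
    D ↦ C  (constrained at step 2)

A->CA, B->ADB, C->BBB, D->C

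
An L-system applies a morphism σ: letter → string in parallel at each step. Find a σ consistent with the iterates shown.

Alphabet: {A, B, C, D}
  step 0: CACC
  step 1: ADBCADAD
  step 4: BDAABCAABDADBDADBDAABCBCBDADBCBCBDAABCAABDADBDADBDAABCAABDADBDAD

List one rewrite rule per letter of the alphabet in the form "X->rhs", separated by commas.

  step 0 ⇒ step 1: CACC ⇒ AD·BC·AD·AD
    A ↦ BC
    C ↦ AD
    B ↦ BD  (constrained at step 1)
    D ↦ AA  (constrained at step 1)

A->BC, B->BD, C->AD, D->AA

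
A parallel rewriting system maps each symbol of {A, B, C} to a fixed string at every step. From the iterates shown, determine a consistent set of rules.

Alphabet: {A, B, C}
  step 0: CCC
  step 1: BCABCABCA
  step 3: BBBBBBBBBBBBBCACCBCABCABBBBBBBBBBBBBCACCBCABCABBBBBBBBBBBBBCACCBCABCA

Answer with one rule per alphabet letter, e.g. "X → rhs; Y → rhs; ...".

A->CC, B->BBB, C->BCA

  step 0 ⇒ step 1: CCC ⇒ BCA·BCA·BCA
    C ↦ BCA
    A ↦ CC  (constrained at step 1)
    B ↦ BBB  (constrained at step 1)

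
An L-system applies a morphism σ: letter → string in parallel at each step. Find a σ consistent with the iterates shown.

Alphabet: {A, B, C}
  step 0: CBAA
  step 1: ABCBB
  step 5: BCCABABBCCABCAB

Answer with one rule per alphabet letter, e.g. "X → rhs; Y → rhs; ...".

  step 0 ⇒ step 1: CBAA ⇒ AB·C·B·B
    A ↦ B
    B ↦ C
    C ↦ AB

A->B, B->C, C->AB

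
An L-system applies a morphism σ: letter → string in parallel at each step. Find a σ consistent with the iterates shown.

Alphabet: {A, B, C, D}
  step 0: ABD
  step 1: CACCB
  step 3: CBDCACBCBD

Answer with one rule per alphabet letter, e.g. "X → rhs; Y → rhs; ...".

A->CA, B->C, C->D, D->CB

  step 0 ⇒ step 1: ABD ⇒ CA·C·CB
    A ↦ CA
    B ↦ C
    D ↦ CB
    C ↦ D  (constrained at step 1)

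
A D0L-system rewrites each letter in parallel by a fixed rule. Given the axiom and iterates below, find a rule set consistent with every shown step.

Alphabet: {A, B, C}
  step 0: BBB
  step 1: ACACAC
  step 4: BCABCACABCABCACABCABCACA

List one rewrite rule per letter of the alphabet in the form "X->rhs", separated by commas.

A->BC, B->AC, C->A

  step 0 ⇒ step 1: BBB ⇒ AC·AC·AC
    B ↦ AC
    A ↦ BC  (constrained at step 1)
    C ↦ A  (constrained at step 1)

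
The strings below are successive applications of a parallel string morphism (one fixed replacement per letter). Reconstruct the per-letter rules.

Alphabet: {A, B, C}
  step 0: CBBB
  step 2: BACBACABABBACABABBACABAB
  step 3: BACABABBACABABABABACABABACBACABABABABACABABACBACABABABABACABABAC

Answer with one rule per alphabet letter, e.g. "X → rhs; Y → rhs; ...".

A->ABA, B->BAC, C->B

  step 2 ⇒ step 3: BACBACABABBACABABBACABAB ⇒ BAC·ABA·B·BAC·ABA·B·ABA·BAC·ABA·BAC·BAC·ABA·B·ABA·BAC·ABA·BAC·BAC·ABA·B·ABA·BAC·ABA·BAC
    A ↦ ABA
    B ↦ BAC
    C ↦ B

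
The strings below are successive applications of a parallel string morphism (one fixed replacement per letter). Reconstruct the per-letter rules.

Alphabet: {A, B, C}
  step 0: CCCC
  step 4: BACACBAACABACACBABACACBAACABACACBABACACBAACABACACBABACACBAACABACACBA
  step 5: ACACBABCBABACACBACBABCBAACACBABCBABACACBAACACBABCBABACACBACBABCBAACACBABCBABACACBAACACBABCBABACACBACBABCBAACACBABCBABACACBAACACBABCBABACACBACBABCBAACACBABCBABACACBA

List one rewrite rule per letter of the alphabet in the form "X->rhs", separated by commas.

  step 4 ⇒ step 5: BACACBAACABACACBABACACBAACABACACBABACACBAACABACACBABACACBAACABACACBA ⇒ ACA·CBA·B·CBA·B·ACA·CBA·CBA·B·CBA·ACA·CBA·B·CBA·B·ACA·CBA·ACA·CBA·B·CBA·B·ACA·CBA·CBA·B·CBA·ACA·CBA·B·CBA·B·ACA·CBA·ACA·CBA·B·CBA·B·ACA·CBA·CBA·B·CBA·ACA·CBA·B·CBA·B·ACA·CBA·ACA·CBA·B·CBA·B·ACA·CBA·CBA·B·CBA·ACA·CBA·B·CBA·B·ACA·CBA
    A ↦ CBA
    B ↦ ACA
    C ↦ B

A->CBA, B->ACA, C->B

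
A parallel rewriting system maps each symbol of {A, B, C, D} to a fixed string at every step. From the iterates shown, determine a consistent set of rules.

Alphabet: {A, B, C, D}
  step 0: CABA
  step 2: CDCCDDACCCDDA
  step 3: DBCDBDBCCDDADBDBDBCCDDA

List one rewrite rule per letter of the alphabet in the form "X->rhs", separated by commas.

  step 2 ⇒ step 3: CDCCDDACCCDDA ⇒ DB·C·DB·DB·C·C·DDA·DB·DB·DB·C·C·DDA
    A ↦ DDA
    C ↦ DB
    D ↦ C
    B ↦ D  (constrained at step 0)

A->DDA, B->D, C->DB, D->C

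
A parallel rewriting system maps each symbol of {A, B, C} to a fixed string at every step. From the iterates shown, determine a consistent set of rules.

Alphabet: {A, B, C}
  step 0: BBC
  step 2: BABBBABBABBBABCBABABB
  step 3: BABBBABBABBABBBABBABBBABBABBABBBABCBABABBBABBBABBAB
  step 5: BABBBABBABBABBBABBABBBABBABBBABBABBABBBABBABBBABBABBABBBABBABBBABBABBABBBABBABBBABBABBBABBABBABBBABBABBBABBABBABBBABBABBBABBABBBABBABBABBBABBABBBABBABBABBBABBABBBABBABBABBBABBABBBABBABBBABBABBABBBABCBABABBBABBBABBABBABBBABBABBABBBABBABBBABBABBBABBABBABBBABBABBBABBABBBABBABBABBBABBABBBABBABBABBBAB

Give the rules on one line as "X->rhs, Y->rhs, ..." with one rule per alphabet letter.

A->B, B->BAB, C->CBA

  step 2 ⇒ step 3: BABBBABBABBBABCBABABB ⇒ BAB·B·BAB·BAB·BAB·B·BAB·BAB·B·BAB·BAB·BAB·B·BAB·CBA·BAB·B·BAB·B·BAB·BAB
    A ↦ B
    B ↦ BAB
    C ↦ CBA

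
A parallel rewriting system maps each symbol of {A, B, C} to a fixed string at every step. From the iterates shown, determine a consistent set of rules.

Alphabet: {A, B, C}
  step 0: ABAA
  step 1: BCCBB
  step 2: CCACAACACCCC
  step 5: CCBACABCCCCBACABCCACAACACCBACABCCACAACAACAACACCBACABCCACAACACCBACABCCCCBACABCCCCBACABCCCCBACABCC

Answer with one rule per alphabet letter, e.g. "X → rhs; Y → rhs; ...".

A->B, B->CC, C->ACA

  step 1 ⇒ step 2: BCCBB ⇒ CC·ACA·ACA·CC·CC
    B ↦ CC
    C ↦ ACA
  step 0 ⇒ step 1: ABAA ⇒ B·CC·B·B
    A ↦ B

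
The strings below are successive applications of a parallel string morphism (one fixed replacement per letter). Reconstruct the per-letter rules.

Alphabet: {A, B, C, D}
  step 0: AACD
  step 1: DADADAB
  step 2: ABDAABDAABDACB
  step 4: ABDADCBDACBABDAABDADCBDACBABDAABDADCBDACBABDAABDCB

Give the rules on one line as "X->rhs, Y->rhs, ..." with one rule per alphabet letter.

A->DA, B->CB, C->D, D->AB

  step 1 ⇒ step 2: DADADAB ⇒ AB·DA·AB·DA·AB·DA·CB
    A ↦ DA
    B ↦ CB
    D ↦ AB
  step 0 ⇒ step 1: AACD ⇒ DA·DA·D·AB
    C ↦ D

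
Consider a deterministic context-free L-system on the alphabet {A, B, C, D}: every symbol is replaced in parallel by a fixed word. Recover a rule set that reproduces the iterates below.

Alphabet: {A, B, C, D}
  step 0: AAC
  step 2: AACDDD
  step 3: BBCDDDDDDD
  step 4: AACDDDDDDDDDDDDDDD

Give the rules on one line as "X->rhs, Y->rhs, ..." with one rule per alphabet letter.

A->B, B->A, C->CD, D->DD

  step 3 ⇒ step 4: BBCDDDDDDD ⇒ A·A·CD·DD·DD·DD·DD·DD·DD·DD
    B ↦ A
    C ↦ CD
    D ↦ DD
  step 2 ⇒ step 3: AACDDD ⇒ B·B·CD·DD·DD·DD
    A ↦ B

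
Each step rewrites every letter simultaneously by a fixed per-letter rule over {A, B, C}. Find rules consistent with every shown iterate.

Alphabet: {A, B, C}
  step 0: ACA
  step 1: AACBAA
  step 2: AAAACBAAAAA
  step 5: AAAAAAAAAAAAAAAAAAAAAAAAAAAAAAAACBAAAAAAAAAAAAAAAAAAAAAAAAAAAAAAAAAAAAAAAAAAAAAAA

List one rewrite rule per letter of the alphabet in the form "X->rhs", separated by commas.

A->AA, B->A, C->CB

  step 1 ⇒ step 2: AACBAA ⇒ AA·AA·CB·A·AA·AA
    A ↦ AA
    B ↦ A
    C ↦ CB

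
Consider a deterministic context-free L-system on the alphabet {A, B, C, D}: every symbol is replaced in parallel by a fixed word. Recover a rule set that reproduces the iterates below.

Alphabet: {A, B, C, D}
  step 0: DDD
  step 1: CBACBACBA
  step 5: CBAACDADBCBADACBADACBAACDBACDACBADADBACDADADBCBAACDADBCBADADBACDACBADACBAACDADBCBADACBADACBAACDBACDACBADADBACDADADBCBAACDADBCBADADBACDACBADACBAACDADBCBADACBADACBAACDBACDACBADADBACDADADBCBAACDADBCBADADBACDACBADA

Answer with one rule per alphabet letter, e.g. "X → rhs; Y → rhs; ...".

A->DA, B->AC, C->DB, D->CBA

  step 0 ⇒ step 1: DDD ⇒ CBA·CBA·CBA
    D ↦ CBA
    A ↦ DA  (constrained at step 1)
    B ↦ AC  (constrained at step 1)
    C ↦ DB  (constrained at step 1)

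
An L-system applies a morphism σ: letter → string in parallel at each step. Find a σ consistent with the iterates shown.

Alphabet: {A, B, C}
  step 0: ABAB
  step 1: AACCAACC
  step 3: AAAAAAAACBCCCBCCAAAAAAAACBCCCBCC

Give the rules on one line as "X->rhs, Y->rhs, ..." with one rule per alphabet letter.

A->AA, B->CC, C->CB

  step 0 ⇒ step 1: ABAB ⇒ AA·CC·AA·CC
    A ↦ AA
    B ↦ CC
    C ↦ CB  (constrained at step 1)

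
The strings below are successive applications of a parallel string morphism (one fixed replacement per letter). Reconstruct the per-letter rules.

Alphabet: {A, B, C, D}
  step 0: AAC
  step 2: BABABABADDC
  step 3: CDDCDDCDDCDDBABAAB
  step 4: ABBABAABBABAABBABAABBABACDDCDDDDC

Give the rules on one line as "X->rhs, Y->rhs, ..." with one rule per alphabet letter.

  step 3 ⇒ step 4: CDDCDDCDDCDDBABAAB ⇒ AB·BA·BA·AB·BA·BA·AB·BA·BA·AB·BA·BA·C·DD·C·DD·DD·C
    A ↦ DD
    B ↦ C
    C ↦ AB
    D ↦ BA

A->DD, B->C, C->AB, D->BA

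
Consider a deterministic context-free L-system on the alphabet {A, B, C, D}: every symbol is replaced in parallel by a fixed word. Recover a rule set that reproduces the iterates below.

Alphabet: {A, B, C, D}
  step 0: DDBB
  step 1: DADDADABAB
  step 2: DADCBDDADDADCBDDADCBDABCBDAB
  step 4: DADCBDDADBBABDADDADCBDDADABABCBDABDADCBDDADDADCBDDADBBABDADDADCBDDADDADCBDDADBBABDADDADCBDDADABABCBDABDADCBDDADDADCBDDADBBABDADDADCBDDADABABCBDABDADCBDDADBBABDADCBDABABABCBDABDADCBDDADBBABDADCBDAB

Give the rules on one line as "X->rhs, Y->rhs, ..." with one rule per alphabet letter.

  step 1 ⇒ step 2: DADDADABAB ⇒ DAD·CBD·DAD·DAD·CBD·DAD·CBD·AB·CBD·AB
    A ↦ CBD
    B ↦ AB
    D ↦ DAD
    C ↦ BB  (constrained at step 2)

A->CBD, B->AB, C->BB, D->DAD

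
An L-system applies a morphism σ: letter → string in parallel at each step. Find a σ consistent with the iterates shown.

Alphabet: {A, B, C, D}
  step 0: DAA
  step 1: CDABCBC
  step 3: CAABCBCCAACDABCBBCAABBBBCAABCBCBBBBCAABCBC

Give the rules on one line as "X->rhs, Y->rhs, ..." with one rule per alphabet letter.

  step 0 ⇒ step 1: DAA ⇒ CDA·BC·BC
    A ↦ BC
    D ↦ CDA
    B ↦ BB  (constrained at step 1)
    C ↦ CAA  (constrained at step 1)

A->BC, B->BB, C->CAA, D->CDA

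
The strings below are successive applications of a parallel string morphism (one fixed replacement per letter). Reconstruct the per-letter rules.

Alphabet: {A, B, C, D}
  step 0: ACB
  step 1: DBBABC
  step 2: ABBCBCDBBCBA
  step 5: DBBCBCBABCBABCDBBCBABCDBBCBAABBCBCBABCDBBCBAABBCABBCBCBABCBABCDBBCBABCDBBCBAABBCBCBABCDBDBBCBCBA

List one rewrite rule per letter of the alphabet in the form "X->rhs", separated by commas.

A->DB, B->BC, C->BA, D->AB

  step 1 ⇒ step 2: DBBABC ⇒ AB·BC·BC·DB·BC·BA
    A ↦ DB
    B ↦ BC
    C ↦ BA
    D ↦ AB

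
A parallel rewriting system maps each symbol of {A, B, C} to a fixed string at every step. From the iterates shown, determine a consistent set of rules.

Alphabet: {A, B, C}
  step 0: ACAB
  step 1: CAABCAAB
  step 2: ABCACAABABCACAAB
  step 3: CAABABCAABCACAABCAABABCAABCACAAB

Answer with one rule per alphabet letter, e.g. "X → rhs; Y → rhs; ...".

  step 2 ⇒ step 3: ABCACAABABCACAAB ⇒ CA·AB·AB·CA·AB·CA·CA·AB·CA·AB·AB·CA·AB·CA·CA·AB
    A ↦ CA
    B ↦ AB
    C ↦ AB

A->CA, B->AB, C->AB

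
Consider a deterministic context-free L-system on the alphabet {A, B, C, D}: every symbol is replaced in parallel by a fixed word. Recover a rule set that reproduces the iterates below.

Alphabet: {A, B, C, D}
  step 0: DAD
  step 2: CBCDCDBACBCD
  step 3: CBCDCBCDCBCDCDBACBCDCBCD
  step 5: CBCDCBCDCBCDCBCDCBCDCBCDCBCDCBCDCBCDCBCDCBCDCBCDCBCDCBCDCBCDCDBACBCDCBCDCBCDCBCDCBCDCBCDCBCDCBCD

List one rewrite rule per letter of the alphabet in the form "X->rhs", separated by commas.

A->BA, B->CD, C->CB, D->CD

  step 2 ⇒ step 3: CBCDCDBACBCD ⇒ CB·CD·CB·CD·CB·CD·CD·BA·CB·CD·CB·CD
    A ↦ BA
    B ↦ CD
    C ↦ CB
    D ↦ CD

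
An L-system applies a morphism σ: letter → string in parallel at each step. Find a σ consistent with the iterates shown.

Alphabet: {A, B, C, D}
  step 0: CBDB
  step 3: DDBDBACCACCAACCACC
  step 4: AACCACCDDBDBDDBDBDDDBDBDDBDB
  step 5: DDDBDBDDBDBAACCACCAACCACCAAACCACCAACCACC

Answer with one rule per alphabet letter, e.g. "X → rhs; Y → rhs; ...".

  step 4 ⇒ step 5: AACCACCDDBDBDDBDBDDDBDBDDBDB ⇒ D·D·DB·DB·D·DB·DB·A·A·CC·A·CC·A·A·CC·A·CC·A·A·A·CC·A·CC·A·A·CC·A·CC
    A ↦ D
    B ↦ CC
    C ↦ DB
    D ↦ A

A->D, B->CC, C->DB, D->A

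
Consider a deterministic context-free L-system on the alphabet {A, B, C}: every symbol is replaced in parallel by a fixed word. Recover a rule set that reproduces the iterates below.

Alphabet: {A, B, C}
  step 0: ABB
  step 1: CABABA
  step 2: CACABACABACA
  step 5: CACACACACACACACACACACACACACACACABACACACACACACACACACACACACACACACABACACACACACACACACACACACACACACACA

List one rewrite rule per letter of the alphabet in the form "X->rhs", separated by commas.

  step 1 ⇒ step 2: CABABA ⇒ CA·CA·BA·CA·BA·CA
    A ↦ CA
    B ↦ BA
    C ↦ CA

A->CA, B->BA, C->CA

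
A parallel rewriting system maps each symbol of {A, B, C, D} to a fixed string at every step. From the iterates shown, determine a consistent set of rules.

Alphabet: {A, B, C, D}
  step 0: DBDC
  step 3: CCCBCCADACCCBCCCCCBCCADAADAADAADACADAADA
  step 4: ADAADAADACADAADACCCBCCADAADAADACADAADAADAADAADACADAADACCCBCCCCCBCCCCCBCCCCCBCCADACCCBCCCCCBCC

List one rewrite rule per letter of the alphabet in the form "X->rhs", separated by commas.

  step 3 ⇒ step 4: CCCBCCADACCCBCCCCCBCCADAADAADAADACADAADA ⇒ ADA·ADA·ADA·C·ADA·ADA·CC·CB·CC·ADA·ADA·ADA·C·ADA·ADA·ADA·ADA·ADA·C·ADA·ADA·CC·CB·CC·CC·CB·CC·CC·CB·CC·CC·CB·CC·ADA·CC·CB·CC·CC·CB·CC
    A ↦ CC
    B ↦ C
    C ↦ ADA
    D ↦ CB

A->CC, B->C, C->ADA, D->CB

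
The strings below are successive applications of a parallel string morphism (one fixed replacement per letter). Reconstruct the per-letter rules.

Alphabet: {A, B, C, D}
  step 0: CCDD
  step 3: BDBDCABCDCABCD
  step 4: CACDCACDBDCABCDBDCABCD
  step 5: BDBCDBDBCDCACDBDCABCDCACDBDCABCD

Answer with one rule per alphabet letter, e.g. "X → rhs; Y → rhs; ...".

A->D, B->CA, C->B, D->CD

  step 4 ⇒ step 5: CACDCACDBDCABCDBDCABCD ⇒ B·D·B·CD·B·D·B·CD·CA·CD·B·D·CA·B·CD·CA·CD·B·D·CA·B·CD
    A ↦ D
    B ↦ CA
    C ↦ B
    D ↦ CD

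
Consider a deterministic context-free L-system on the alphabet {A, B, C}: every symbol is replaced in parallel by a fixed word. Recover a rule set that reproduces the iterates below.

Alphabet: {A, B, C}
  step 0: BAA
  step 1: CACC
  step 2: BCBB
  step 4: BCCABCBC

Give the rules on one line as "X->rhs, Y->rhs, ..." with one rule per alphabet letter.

A->C, B->CA, C->B

  step 1 ⇒ step 2: CACC ⇒ B·C·B·B
    A ↦ C
    C ↦ B
  step 0 ⇒ step 1: BAA ⇒ CA·C·C
    B ↦ CA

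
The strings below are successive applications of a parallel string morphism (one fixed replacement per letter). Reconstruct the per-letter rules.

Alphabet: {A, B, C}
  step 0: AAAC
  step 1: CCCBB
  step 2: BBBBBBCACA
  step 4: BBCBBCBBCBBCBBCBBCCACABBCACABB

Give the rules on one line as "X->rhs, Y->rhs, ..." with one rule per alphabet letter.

  step 1 ⇒ step 2: CCCBB ⇒ BB·BB·BB·CA·CA
    B ↦ CA
    C ↦ BB
  step 0 ⇒ step 1: AAAC ⇒ C·C·C·BB
    A ↦ C

A->C, B->CA, C->BB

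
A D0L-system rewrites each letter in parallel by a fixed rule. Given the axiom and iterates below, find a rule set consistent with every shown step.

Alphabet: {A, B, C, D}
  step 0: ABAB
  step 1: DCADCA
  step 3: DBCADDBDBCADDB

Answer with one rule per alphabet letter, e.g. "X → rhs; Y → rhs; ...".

A->D, B->CA, C->A, D->DB

  step 0 ⇒ step 1: ABAB ⇒ D·CA·D·CA
    A ↦ D
    B ↦ CA
    C ↦ A  (constrained at step 1)
    D ↦ DB  (constrained at step 1)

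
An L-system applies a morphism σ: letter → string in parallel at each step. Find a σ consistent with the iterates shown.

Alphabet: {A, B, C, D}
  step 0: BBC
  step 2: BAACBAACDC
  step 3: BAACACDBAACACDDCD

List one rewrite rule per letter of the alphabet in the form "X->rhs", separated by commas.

  step 2 ⇒ step 3: BAACBAACDC ⇒ BA·AC·AC·D·BA·AC·AC·D·DC·D
    A ↦ AC
    B ↦ BA
    C ↦ D
    D ↦ DC

A->AC, B->BA, C->D, D->DC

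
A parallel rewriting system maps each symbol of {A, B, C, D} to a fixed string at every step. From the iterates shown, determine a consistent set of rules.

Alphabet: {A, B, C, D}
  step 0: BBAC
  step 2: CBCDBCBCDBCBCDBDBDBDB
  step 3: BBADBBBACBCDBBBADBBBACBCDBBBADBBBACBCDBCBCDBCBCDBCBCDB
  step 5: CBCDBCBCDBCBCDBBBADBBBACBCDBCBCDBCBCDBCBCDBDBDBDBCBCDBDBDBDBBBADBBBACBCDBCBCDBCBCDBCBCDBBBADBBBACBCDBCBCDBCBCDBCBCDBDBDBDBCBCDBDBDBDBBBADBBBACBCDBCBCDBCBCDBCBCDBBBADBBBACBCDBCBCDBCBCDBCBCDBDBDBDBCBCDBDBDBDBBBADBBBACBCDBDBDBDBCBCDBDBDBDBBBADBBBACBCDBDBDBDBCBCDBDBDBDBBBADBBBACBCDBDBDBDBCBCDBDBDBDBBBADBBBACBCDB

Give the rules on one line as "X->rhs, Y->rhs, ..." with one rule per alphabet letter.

  step 2 ⇒ step 3: CBCDBCBCDBCBCDBDBDBDB ⇒ BBA·DB·BBA·CBC·DB·BBA·DB·BBA·CBC·DB·BBA·DB·BBA·CBC·DB·CBC·DB·CBC·DB·CBC·DB
    B ↦ DB
    C ↦ BBA
    D ↦ CBC
    A ↦ DB  (constrained at step 0)

A->DB, B->DB, C->BBA, D->CBC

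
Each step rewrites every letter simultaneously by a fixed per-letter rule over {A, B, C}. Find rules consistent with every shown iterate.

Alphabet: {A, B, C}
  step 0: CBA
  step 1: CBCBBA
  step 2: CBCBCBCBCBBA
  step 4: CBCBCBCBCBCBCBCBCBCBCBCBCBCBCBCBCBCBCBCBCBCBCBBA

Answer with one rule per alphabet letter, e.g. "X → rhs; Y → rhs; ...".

  step 1 ⇒ step 2: CBCBBA ⇒ CB·CB·CB·CB·CB·BA
    A ↦ BA
    B ↦ CB
    C ↦ CB

A->BA, B->CB, C->CB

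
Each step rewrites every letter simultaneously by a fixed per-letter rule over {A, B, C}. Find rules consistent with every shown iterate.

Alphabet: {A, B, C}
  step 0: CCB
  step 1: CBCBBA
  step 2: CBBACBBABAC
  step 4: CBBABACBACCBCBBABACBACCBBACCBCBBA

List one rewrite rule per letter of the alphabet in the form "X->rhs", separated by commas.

  step 1 ⇒ step 2: CBCBBA ⇒ CB·BA·CB·BA·BA·C
    A ↦ C
    B ↦ BA
    C ↦ CB

A->C, B->BA, C->CB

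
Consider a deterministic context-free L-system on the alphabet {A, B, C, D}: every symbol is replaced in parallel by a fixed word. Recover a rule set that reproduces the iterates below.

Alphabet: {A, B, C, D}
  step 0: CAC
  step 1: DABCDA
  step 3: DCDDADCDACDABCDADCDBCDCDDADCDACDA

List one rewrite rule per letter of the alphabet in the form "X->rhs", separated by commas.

A->BC, B->AC, C->DA, D->DCD

  step 0 ⇒ step 1: CAC ⇒ DA·BC·DA
    A ↦ BC
    C ↦ DA
    B ↦ AC  (constrained at step 1)
    D ↦ DCD  (constrained at step 1)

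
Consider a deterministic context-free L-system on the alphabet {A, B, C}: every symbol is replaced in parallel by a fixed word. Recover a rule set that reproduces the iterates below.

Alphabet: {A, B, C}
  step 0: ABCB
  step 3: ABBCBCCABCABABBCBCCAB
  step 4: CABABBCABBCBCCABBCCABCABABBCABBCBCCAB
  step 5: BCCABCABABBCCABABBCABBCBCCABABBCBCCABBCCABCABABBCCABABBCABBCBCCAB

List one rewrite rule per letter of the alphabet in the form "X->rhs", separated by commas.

  step 4 ⇒ step 5: CABABBCABBCBCCABBCCABCABABBCABBCBCCAB ⇒ BC·C·AB·C·AB·AB·BC·C·AB·AB·BC·AB·BC·BC·C·AB·AB·BC·BC·C·AB·BC·C·AB·C·AB·AB·BC·C·AB·AB·BC·AB·BC·BC·C·AB
    A ↦ C
    B ↦ AB
    C ↦ BC

A->C, B->AB, C->BC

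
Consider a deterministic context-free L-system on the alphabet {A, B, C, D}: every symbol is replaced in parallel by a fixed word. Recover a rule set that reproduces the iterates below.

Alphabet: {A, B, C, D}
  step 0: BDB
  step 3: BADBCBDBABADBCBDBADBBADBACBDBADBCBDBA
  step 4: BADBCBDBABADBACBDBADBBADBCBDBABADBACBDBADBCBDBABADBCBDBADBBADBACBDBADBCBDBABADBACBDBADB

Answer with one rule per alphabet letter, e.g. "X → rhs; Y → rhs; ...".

A->DB, B->BA, C->BAD, D->CBD

  step 3 ⇒ step 4: BADBCBDBABADBCBDBADBBADBACBDBADBCBDBA ⇒ BA·DB·CBD·BA·BAD·BA·CBD·BA·DB·BA·DB·CBD·BA·BAD·BA·CBD·BA·DB·CBD·BA·BA·DB·CBD·BA·DB·BAD·BA·CBD·BA·DB·CBD·BA·BAD·BA·CBD·BA·DB
    A ↦ DB
    B ↦ BA
    C ↦ BAD
    D ↦ CBD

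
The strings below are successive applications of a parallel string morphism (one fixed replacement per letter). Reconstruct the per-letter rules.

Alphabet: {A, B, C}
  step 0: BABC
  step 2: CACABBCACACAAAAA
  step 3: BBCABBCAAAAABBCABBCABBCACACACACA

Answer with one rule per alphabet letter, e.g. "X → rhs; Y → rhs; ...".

A->CA, B->AA, C->BB

  step 2 ⇒ step 3: CACABBCACACAAAAA ⇒ BB·CA·BB·CA·AA·AA·BB·CA·BB·CA·BB·CA·CA·CA·CA·CA
    A ↦ CA
    B ↦ AA
    C ↦ BB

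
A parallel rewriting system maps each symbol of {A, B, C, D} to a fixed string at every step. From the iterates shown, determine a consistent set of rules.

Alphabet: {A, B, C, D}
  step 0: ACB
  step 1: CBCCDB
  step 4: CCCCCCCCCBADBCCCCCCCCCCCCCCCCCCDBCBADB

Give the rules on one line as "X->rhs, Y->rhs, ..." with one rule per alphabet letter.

A->CB, B->DB, C->CC, D->A

  step 0 ⇒ step 1: ACB ⇒ CB·CC·DB
    A ↦ CB
    B ↦ DB
    C ↦ CC
    D ↦ A  (constrained at step 1)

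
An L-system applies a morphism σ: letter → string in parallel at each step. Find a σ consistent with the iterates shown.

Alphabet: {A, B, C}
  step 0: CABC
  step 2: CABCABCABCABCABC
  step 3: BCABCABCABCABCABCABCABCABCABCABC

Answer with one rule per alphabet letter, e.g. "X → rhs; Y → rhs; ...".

  step 2 ⇒ step 3: CABCABCABCABCABC ⇒ BC·AB·CA·BC·AB·CA·BC·AB·CA·BC·AB·CA·BC·AB·CA·BC
    A ↦ AB
    B ↦ CA
    C ↦ BC

A->AB, B->CA, C->BC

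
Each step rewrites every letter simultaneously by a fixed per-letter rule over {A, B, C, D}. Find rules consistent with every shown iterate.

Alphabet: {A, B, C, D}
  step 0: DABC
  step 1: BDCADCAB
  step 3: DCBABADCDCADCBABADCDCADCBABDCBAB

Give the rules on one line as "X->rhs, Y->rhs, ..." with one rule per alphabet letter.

  step 0 ⇒ step 1: DABC ⇒ B·DC·ADC·AB
    A ↦ DC
    B ↦ ADC
    C ↦ AB
    D ↦ B

A->DC, B->ADC, C->AB, D->B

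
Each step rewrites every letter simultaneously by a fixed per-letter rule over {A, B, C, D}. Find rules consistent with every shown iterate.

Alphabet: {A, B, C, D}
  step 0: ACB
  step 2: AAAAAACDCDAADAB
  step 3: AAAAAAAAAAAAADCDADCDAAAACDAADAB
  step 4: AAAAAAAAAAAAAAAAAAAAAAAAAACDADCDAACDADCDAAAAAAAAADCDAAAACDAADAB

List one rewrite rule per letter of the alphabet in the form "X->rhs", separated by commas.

A->AA, B->DAB, C->AD, D->CD

  step 3 ⇒ step 4: AAAAAAAAAAAAADCDADCDAAAACDAADAB ⇒ AA·AA·AA·AA·AA·AA·AA·AA·AA·AA·AA·AA·AA·CD·AD·CD·AA·CD·AD·CD·AA·AA·AA·AA·AD·CD·AA·AA·CD·AA·DAB
    A ↦ AA
    B ↦ DAB
    C ↦ AD
    D ↦ CD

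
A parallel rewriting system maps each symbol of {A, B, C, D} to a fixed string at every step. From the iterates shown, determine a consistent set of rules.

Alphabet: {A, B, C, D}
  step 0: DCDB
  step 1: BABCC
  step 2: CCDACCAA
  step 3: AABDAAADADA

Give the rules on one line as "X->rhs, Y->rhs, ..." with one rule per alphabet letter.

A->DA, B->CC, C->A, D->B

  step 2 ⇒ step 3: CCDACCAA ⇒ A·A·B·DA·A·A·DA·DA
    A ↦ DA
    C ↦ A
    D ↦ B
  step 0 ⇒ step 1: DCDB ⇒ B·A·B·CC
    B ↦ CC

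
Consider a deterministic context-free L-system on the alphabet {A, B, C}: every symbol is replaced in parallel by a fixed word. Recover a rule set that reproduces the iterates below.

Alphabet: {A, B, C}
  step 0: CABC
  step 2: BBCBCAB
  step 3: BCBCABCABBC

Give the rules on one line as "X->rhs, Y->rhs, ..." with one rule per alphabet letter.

A->B, B->BC, C->A

  step 2 ⇒ step 3: BBCBCAB ⇒ BC·BC·A·BC·A·B·BC
    A ↦ B
    B ↦ BC
    C ↦ A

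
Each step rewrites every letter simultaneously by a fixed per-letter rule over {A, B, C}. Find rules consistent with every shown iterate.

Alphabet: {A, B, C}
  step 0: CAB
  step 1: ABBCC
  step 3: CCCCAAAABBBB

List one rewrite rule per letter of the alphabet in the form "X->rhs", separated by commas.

A->BB, B->CC, C->A

  step 0 ⇒ step 1: CAB ⇒ A·BB·CC
    A ↦ BB
    B ↦ CC
    C ↦ A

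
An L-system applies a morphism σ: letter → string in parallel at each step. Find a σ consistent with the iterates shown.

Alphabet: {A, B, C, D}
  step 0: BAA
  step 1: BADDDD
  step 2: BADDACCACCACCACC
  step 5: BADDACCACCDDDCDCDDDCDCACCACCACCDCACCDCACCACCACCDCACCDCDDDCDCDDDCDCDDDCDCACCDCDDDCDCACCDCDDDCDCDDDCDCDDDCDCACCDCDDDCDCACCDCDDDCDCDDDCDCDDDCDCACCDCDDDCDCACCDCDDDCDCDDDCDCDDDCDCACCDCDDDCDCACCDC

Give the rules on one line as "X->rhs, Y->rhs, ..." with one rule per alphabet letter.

  step 1 ⇒ step 2: BADDDD ⇒ BA·DD·ACC·ACC·ACC·ACC
    A ↦ DD
    B ↦ BA
    D ↦ ACC
    C ↦ DC  (constrained at step 2)

A->DD, B->BA, C->DC, D->ACC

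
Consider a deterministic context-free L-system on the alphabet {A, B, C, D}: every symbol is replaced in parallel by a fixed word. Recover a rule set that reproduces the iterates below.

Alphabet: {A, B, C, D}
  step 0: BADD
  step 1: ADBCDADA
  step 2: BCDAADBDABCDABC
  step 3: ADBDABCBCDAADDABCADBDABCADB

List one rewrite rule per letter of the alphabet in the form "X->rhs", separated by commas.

  step 2 ⇒ step 3: BCDAADBDABCDABC ⇒ AD·B·DA·BC·BC·DA·AD·DA·BC·AD·B·DA·BC·AD·B
    A ↦ BC
    B ↦ AD
    C ↦ B
    D ↦ DA

A->BC, B->AD, C->B, D->DA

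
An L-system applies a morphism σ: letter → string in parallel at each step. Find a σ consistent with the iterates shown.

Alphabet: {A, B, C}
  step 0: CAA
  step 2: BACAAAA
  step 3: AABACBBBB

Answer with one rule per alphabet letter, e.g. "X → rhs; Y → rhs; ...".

  step 2 ⇒ step 3: BACAAAA ⇒ AA·B·AC·B·B·B·B
    A ↦ B
    B ↦ AA
    C ↦ AC

A->B, B->AA, C->AC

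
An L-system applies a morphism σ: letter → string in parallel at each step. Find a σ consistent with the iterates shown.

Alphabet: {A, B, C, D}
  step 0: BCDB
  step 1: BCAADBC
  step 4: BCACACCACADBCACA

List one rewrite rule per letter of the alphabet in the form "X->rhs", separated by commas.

  step 0 ⇒ step 1: BCDB ⇒ BC·A·AD·BC
    B ↦ BC
    C ↦ A
    D ↦ AD
    A ↦ C  (constrained at step 1)

A->C, B->BC, C->A, D->AD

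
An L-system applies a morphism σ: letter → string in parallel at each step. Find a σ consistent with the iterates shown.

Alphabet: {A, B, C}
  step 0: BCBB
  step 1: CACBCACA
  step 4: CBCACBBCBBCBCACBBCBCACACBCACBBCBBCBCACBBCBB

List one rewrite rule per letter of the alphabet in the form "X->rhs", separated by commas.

  step 0 ⇒ step 1: BCBB ⇒ CA·CB·CA·CA
    B ↦ CA
    C ↦ CB
    A ↦ B  (constrained at step 1)

A->B, B->CA, C->CB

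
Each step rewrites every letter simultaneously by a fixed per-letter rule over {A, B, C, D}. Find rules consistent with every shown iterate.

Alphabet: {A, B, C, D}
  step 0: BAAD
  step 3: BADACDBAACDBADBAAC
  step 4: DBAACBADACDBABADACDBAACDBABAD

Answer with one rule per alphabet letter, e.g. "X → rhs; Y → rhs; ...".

  step 3 ⇒ step 4: BADACDBAACDBADBAAC ⇒ D·BA·AC·BA·D·AC·D·BA·BA·D·AC·D·BA·AC·D·BA·BA·D
    A ↦ BA
    B ↦ D
    C ↦ D
    D ↦ AC

A->BA, B->D, C->D, D->AC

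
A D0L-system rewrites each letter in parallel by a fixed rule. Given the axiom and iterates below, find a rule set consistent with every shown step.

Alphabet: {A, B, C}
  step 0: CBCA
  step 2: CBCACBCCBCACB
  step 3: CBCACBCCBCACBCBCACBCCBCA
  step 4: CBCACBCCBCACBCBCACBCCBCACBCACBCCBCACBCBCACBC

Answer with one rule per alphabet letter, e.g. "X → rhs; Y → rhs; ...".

A->C, B->CA, C->CB

  step 3 ⇒ step 4: CBCACBCCBCACBCBCACBCCBCA ⇒ CB·CA·CB·C·CB·CA·CB·CB·CA·CB·C·CB·CA·CB·CA·CB·C·CB·CA·CB·CB·CA·CB·C
    A ↦ C
    B ↦ CA
    C ↦ CB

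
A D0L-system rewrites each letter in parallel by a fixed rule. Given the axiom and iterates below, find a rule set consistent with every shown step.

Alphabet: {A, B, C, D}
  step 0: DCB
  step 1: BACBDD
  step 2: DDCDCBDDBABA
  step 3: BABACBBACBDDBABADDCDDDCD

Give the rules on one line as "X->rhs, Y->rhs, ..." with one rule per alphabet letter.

A->CD, B->DD, C->CB, D->BA

  step 2 ⇒ step 3: DDCDCBDDBABA ⇒ BA·BA·CB·BA·CB·DD·BA·BA·DD·CD·DD·CD
    A ↦ CD
    B ↦ DD
    C ↦ CB
    D ↦ BA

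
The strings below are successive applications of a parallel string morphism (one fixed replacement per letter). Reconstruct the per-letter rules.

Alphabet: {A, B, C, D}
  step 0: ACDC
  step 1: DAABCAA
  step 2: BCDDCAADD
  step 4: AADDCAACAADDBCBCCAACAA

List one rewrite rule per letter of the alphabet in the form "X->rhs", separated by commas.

  step 1 ⇒ step 2: DAABCAA ⇒ BC·D·D·C·AA·D·D
    A ↦ D
    B ↦ C
    C ↦ AA
    D ↦ BC

A->D, B->C, C->AA, D->BC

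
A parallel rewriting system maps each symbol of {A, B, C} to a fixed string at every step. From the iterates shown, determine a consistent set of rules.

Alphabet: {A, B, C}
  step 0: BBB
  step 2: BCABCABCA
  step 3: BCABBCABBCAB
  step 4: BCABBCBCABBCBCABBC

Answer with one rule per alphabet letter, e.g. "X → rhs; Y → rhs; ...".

  step 3 ⇒ step 4: BCABBCABBCAB ⇒ BC·A·B·BC·BC·A·B·BC·BC·A·B·BC
    A ↦ B
    B ↦ BC
    C ↦ A

A->B, B->BC, C->A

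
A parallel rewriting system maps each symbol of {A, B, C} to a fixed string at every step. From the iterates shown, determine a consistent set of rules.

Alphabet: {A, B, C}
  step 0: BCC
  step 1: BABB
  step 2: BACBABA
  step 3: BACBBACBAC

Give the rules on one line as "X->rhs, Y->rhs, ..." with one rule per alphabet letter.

A->C, B->BA, C->B

  step 2 ⇒ step 3: BACBABA ⇒ BA·C·B·BA·C·BA·C
    A ↦ C
    B ↦ BA
    C ↦ B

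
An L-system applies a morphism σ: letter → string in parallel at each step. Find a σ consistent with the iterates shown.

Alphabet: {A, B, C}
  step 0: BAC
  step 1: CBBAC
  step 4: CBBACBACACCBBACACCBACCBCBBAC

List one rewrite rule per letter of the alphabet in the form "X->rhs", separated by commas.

  step 0 ⇒ step 1: BAC ⇒ CB·B·AC
    A ↦ B
    B ↦ CB
    C ↦ AC

A->B, B->CB, C->AC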